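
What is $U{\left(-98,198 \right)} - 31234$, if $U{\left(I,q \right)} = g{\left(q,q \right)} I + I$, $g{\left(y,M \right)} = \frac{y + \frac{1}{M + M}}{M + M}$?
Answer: $- \frac{2460521497}{78408} \approx -31381.0$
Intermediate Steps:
$g{\left(y,M \right)} = \frac{y + \frac{1}{2 M}}{2 M}$
$U{\left(I,q \right)} = I + \frac{I \left(1 + 2 q^{2}\right)}{4 q^{2}}$ ($U{\left(I,q \right)} = \frac{1 + 2 q q}{4 q^{2}} I + I = \frac{1 + 2 q^{2}}{4 q^{2}} I + I = \frac{I \left(1 + 2 q^{2}\right)}{4 q^{2}} + I = I + \frac{I \left(1 + 2 q^{2}\right)}{4 q^{2}}$)
$U{\left(-98,198 \right)} - 31234 = \left(\frac{3}{2} \left(-98\right) + \frac{1}{4} \left(-98\right) \frac{1}{39204}\right) - 31234 = \left(-147 + \frac{1}{4} \left(-98\right) \frac{1}{39204}\right) - 31234 = \left(-147 - \frac{49}{78408}\right) - 31234 = - \frac{11526025}{78408} - 31234 = - \frac{2460521497}{78408}$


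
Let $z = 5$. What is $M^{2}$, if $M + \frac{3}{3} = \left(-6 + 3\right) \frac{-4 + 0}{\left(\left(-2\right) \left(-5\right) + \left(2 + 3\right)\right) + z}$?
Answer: $\frac{4}{25} \approx 0.16$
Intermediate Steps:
$M = - \frac{2}{5}$ ($M = -1 + \left(-6 + 3\right) \frac{-4 + 0}{\left(\left(-2\right) \left(-5\right) + \left(2 + 3\right)\right) + 5} = -1 - 3 \left(- \frac{4}{\left(10 + 5\right) + 5}\right) = -1 - 3 \left(- \frac{4}{15 + 5}\right) = -1 - 3 \left(- \frac{4}{20}\right) = -1 - 3 \left(\left(-4\right) \frac{1}{20}\right) = -1 - - \frac{3}{5} = -1 + \frac{3}{5} = - \frac{2}{5} \approx -0.4$)
$M^{2} = \left(- \frac{2}{5}\right)^{2} = \frac{4}{25}$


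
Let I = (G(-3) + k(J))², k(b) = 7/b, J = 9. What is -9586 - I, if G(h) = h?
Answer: -776866/81 ≈ -9590.9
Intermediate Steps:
I = 400/81 (I = (-3 + 7/9)² = (-20/9)² = 400/81 ≈ 4.9383)
-9586 - I = -9586 - 1*400/81 = -9586 - 400/81 = -776866/81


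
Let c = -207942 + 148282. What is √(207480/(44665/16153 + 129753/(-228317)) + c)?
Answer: 19*√9592952623211530/9977683 ≈ 186.51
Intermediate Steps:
c = -59660
√(207480/(44665/16153 + 129753/(-228317)) + c) = √(207480/(44665/16153 + 129753/(-228317)) - 59660) = √(207480/(44665*(1/16153) + 129753*(-1/228317)) - 59660) = √(207480/(44665/16153 - 129753/228317) - 59660) = √(207480/(279375124/127172569) - 59660) = √(207480*(127172569/279375124) - 59660) = √(942348736290/9977683 - 59660) = √(347080168510/9977683) = 19*√9592952623211530/9977683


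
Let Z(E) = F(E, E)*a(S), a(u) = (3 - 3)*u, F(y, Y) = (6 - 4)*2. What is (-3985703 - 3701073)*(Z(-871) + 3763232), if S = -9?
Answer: -28927121420032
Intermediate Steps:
F(y, Y) = 4 (F(y, Y) = 2*2 = 4)
a(u) = 0 (a(u) = 0*u = 0)
Z(E) = 0 (Z(E) = 4*0 = 0)
(-3985703 - 3701073)*(Z(-871) + 3763232) = (-3985703 - 3701073)*(0 + 3763232) = -7686776*3763232 = -28927121420032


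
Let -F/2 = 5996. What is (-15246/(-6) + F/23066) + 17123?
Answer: 226778916/11533 ≈ 19663.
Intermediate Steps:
F = -11992 (F = -2*5996 = -11992)
(-15246/(-6) + F/23066) + 17123 = (-15246/(-6) - 11992/23066) + 17123 = (-15246*(-1/6) - 11992*1/23066) + 17123 = (2541 - 5996/11533) + 17123 = 29299357/11533 + 17123 = 226778916/11533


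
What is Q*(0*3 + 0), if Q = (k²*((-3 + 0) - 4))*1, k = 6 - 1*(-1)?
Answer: 0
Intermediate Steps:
k = 7 (k = 6 + 1 = 7)
Q = -343 (Q = (7²*((-3 + 0) - 4))*1 = (49*(-3 - 4))*1 = (49*(-7))*1 = -343*1 = -343)
Q*(0*3 + 0) = -343*(0*3 + 0) = -343*(0 + 0) = -343*0 = 0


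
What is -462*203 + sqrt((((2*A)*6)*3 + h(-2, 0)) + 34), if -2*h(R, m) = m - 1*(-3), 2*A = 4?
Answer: -93786 + sqrt(418)/2 ≈ -93776.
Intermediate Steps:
A = 2 (A = (1/2)*4 = 2)
h(R, m) = -3/2 - m/2 (h(R, m) = -(m - 1*(-3))/2 = -(m + 3)/2 = -(3 + m)/2 = -3/2 - m/2)
-462*203 + sqrt((((2*A)*6)*3 + h(-2, 0)) + 34) = -462*203 + sqrt((((2*2)*6)*3 + (-3/2 - 1/2*0)) + 34) = -93786 + sqrt(((4*6)*3 + (-3/2 + 0)) + 34) = -93786 + sqrt((24*3 - 3/2) + 34) = -93786 + sqrt((72 - 3/2) + 34) = -93786 + sqrt(141/2 + 34) = -93786 + sqrt(209/2) = -93786 + sqrt(418)/2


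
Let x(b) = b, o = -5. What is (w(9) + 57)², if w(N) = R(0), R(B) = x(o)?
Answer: 2704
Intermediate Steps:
R(B) = -5
w(N) = -5
(w(9) + 57)² = (-5 + 57)² = 52² = 2704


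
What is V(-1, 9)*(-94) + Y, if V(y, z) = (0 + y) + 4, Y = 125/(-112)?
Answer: -31709/112 ≈ -283.12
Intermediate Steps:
Y = -125/112 (Y = 125*(-1/112) = -125/112 ≈ -1.1161)
V(y, z) = 4 + y (V(y, z) = y + 4 = 4 + y)
V(-1, 9)*(-94) + Y = (4 - 1)*(-94) - 125/112 = 3*(-94) - 125/112 = -282 - 125/112 = -31709/112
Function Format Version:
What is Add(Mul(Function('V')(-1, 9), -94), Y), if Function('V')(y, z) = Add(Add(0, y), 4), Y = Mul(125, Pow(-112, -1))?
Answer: Rational(-31709, 112) ≈ -283.12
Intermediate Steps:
Y = Rational(-125, 112) (Y = Mul(125, Rational(-1, 112)) = Rational(-125, 112) ≈ -1.1161)
Function('V')(y, z) = Add(4, y) (Function('V')(y, z) = Add(y, 4) = Add(4, y))
Add(Mul(Function('V')(-1, 9), -94), Y) = Add(Mul(Add(4, -1), -94), Rational(-125, 112)) = Add(Mul(3, -94), Rational(-125, 112)) = Add(-282, Rational(-125, 112)) = Rational(-31709, 112)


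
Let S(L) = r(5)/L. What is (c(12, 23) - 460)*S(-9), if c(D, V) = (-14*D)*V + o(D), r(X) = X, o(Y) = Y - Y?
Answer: 21620/9 ≈ 2402.2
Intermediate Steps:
o(Y) = 0
c(D, V) = -14*D*V (c(D, V) = (-14*D)*V + 0 = -14*D*V + 0 = -14*D*V)
S(L) = 5/L
(c(12, 23) - 460)*S(-9) = (-14*12*23 - 460)*(5/(-9)) = (-3864 - 460)*(5*(-1/9)) = -4324*(-5/9) = 21620/9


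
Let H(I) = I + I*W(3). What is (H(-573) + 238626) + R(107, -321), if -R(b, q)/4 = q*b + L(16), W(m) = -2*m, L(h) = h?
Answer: 378815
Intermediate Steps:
H(I) = -5*I (H(I) = I + I*(-2*3) = I + I*(-6) = I - 6*I = -5*I)
R(b, q) = -64 - 4*b*q (R(b, q) = -4*(q*b + 16) = -4*(b*q + 16) = -4*(16 + b*q) = -64 - 4*b*q)
(H(-573) + 238626) + R(107, -321) = (-5*(-573) + 238626) + (-64 - 4*107*(-321)) = (2865 + 238626) + (-64 + 137388) = 241491 + 137324 = 378815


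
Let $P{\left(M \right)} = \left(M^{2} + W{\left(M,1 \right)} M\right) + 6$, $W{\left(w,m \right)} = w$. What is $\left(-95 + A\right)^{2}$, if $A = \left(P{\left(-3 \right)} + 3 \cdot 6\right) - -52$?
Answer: $1$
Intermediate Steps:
$P{\left(M \right)} = 6 + 2 M^{2}$ ($P{\left(M \right)} = \left(M^{2} + M M\right) + 6 = \left(M^{2} + M^{2}\right) + 6 = 2 M^{2} + 6 = 6 + 2 M^{2}$)
$A = 94$ ($A = \left(\left(6 + 2 \left(-3\right)^{2}\right) + 3 \cdot 6\right) - -52 = \left(\left(6 + 2 \cdot 9\right) + 18\right) + 52 = \left(\left(6 + 18\right) + 18\right) + 52 = \left(24 + 18\right) + 52 = 42 + 52 = 94$)
$\left(-95 + A\right)^{2} = \left(-95 + 94\right)^{2} = \left(-1\right)^{2} = 1$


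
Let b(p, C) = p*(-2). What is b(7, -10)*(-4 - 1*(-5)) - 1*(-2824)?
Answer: 2810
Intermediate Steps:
b(p, C) = -2*p
b(7, -10)*(-4 - 1*(-5)) - 1*(-2824) = (-2*7)*(-4 - 1*(-5)) - 1*(-2824) = -14*(-4 + 5) + 2824 = -14*1 + 2824 = -14 + 2824 = 2810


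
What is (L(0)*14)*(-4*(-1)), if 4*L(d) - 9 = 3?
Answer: 168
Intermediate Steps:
L(d) = 3 (L(d) = 9/4 + (¼)*3 = 9/4 + ¾ = 3)
(L(0)*14)*(-4*(-1)) = (3*14)*(-4*(-1)) = 42*4 = 168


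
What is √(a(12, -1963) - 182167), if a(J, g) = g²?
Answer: √3671202 ≈ 1916.0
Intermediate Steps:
√(a(12, -1963) - 182167) = √((-1963)² - 182167) = √(3853369 - 182167) = √3671202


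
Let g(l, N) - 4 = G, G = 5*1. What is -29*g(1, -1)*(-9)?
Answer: 2349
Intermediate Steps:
G = 5
g(l, N) = 9 (g(l, N) = 4 + 5 = 9)
-29*g(1, -1)*(-9) = -29*9*(-9) = -261*(-9) = 2349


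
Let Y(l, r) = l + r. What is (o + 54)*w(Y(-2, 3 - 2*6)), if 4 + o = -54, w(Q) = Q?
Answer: 44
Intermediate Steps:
o = -58 (o = -4 - 54 = -58)
(o + 54)*w(Y(-2, 3 - 2*6)) = (-58 + 54)*(-2 + (3 - 2*6)) = -4*(-2 + (3 - 12)) = -4*(-2 - 9) = -4*(-11) = 44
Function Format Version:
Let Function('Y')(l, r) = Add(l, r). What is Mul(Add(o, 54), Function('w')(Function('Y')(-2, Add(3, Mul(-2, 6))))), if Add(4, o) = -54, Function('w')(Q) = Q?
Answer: 44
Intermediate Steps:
o = -58 (o = Add(-4, -54) = -58)
Mul(Add(o, 54), Function('w')(Function('Y')(-2, Add(3, Mul(-2, 6))))) = Mul(Add(-58, 54), Add(-2, Add(3, Mul(-2, 6)))) = Mul(-4, Add(-2, Add(3, -12))) = Mul(-4, Add(-2, -9)) = Mul(-4, -11) = 44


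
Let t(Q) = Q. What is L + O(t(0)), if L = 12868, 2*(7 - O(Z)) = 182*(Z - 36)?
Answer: 16151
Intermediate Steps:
O(Z) = 3283 - 91*Z (O(Z) = 7 - 91*(Z - 36) = 7 - 91*(-36 + Z) = 7 - (-6552 + 182*Z)/2 = 7 + (3276 - 91*Z) = 3283 - 91*Z)
L + O(t(0)) = 12868 + (3283 - 91*0) = 12868 + (3283 + 0) = 12868 + 3283 = 16151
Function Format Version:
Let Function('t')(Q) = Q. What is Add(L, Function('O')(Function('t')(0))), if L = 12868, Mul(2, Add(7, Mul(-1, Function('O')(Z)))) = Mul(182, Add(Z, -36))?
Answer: 16151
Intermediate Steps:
Function('O')(Z) = Add(3283, Mul(-91, Z)) (Function('O')(Z) = Add(7, Mul(Rational(-1, 2), Mul(182, Add(Z, -36)))) = Add(7, Mul(Rational(-1, 2), Mul(182, Add(-36, Z)))) = Add(7, Mul(Rational(-1, 2), Add(-6552, Mul(182, Z)))) = Add(7, Add(3276, Mul(-91, Z))) = Add(3283, Mul(-91, Z)))
Add(L, Function('O')(Function('t')(0))) = Add(12868, Add(3283, Mul(-91, 0))) = Add(12868, Add(3283, 0)) = Add(12868, 3283) = 16151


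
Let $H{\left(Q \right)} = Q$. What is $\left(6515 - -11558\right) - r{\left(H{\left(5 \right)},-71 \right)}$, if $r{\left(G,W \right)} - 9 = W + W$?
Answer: $18206$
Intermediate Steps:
$r{\left(G,W \right)} = 9 + 2 W$ ($r{\left(G,W \right)} = 9 + \left(W + W\right) = 9 + 2 W$)
$\left(6515 - -11558\right) - r{\left(H{\left(5 \right)},-71 \right)} = \left(6515 - -11558\right) - \left(9 + 2 \left(-71\right)\right) = \left(6515 + 11558\right) - \left(9 - 142\right) = 18073 - -133 = 18073 + 133 = 18206$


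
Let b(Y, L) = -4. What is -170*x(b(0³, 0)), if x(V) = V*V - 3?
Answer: -2210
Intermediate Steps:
x(V) = -3 + V² (x(V) = V² - 3 = -3 + V²)
-170*x(b(0³, 0)) = -170*(-3 + (-4)²) = -170*(-3 + 16) = -170*13 = -2210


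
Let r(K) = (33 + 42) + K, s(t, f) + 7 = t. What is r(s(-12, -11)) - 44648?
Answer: -44592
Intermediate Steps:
s(t, f) = -7 + t
r(K) = 75 + K
r(s(-12, -11)) - 44648 = (75 + (-7 - 12)) - 44648 = (75 - 19) - 44648 = 56 - 44648 = -44592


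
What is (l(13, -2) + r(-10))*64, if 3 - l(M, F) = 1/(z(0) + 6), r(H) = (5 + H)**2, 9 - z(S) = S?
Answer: 26816/15 ≈ 1787.7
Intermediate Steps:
z(S) = 9 - S
l(M, F) = 44/15 (l(M, F) = 3 - 1/((9 - 1*0) + 6) = 3 - 1/((9 + 0) + 6) = 3 - 1/(9 + 6) = 3 - 1/15 = 44/15)
(l(13, -2) + r(-10))*64 = (44/15 + (5 - 10)**2)*64 = (44/15 + (-5)**2)*64 = (44/15 + 25)*64 = (419/15)*64 = 26816/15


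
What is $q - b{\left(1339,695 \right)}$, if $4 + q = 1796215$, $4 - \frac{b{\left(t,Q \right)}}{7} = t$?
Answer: $1805556$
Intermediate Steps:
$b{\left(t,Q \right)} = 28 - 7 t$
$q = 1796211$ ($q = -4 + 1796215 = 1796211$)
$q - b{\left(1339,695 \right)} = 1796211 - \left(28 - 9373\right) = 1796211 - -9345 = 1796211 + 9345 = 1805556$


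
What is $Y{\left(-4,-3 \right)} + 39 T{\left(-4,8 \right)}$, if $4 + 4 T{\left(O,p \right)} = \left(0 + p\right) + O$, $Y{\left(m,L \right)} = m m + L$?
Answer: $13$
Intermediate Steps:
$Y{\left(m,L \right)} = L + m^{2}$ ($Y{\left(m,L \right)} = m^{2} + L = L + m^{2}$)
$T{\left(O,p \right)} = -1 + \frac{O}{4} + \frac{p}{4}$ ($T{\left(O,p \right)} = -1 + \frac{\left(0 + p\right) + O}{4} = -1 + \frac{p + O}{4} = -1 + \frac{O + p}{4} = -1 + \left(\frac{O}{4} + \frac{p}{4}\right) = -1 + \frac{O}{4} + \frac{p}{4}$)
$Y{\left(-4,-3 \right)} + 39 T{\left(-4,8 \right)} = \left(-3 + \left(-4\right)^{2}\right) + 39 \left(-1 + \frac{1}{4} \left(-4\right) + \frac{1}{4} \cdot 8\right) = \left(-3 + 16\right) + 39 \left(-1 - 1 + 2\right) = 13 + 39 \cdot 0 = 13 + 0 = 13$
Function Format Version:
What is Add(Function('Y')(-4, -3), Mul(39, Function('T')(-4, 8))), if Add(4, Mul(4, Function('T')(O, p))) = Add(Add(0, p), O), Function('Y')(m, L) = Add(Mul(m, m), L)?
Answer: 13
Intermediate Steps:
Function('Y')(m, L) = Add(L, Pow(m, 2)) (Function('Y')(m, L) = Add(Pow(m, 2), L) = Add(L, Pow(m, 2)))
Function('T')(O, p) = Add(-1, Mul(Rational(1, 4), O), Mul(Rational(1, 4), p)) (Function('T')(O, p) = Add(-1, Mul(Rational(1, 4), Add(Add(0, p), O))) = Add(-1, Mul(Rational(1, 4), Add(p, O))) = Add(-1, Mul(Rational(1, 4), Add(O, p))) = Add(-1, Add(Mul(Rational(1, 4), O), Mul(Rational(1, 4), p))) = Add(-1, Mul(Rational(1, 4), O), Mul(Rational(1, 4), p)))
Add(Function('Y')(-4, -3), Mul(39, Function('T')(-4, 8))) = Add(Add(-3, Pow(-4, 2)), Mul(39, Add(-1, Mul(Rational(1, 4), -4), Mul(Rational(1, 4), 8)))) = Add(Add(-3, 16), Mul(39, Add(-1, -1, 2))) = Add(13, Mul(39, 0)) = Add(13, 0) = 13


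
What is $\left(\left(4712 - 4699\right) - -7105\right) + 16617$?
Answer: $23735$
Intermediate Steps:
$\left(\left(4712 - 4699\right) - -7105\right) + 16617 = \left(13 + \left(\left(-681 - 3339\right) + 11125\right)\right) + 16617 = \left(13 + \left(-4020 + 11125\right)\right) + 16617 = \left(13 + 7105\right) + 16617 = 7118 + 16617 = 23735$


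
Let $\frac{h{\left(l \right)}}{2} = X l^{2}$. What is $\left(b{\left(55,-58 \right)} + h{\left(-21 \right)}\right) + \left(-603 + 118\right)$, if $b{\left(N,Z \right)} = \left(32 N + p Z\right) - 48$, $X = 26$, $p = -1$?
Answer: $24217$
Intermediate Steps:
$h{\left(l \right)} = 52 l^{2}$ ($h{\left(l \right)} = 2 \cdot 26 l^{2} = 52 l^{2}$)
$b{\left(N,Z \right)} = -48 - Z + 32 N$ ($b{\left(N,Z \right)} = \left(32 N - Z\right) - 48 = \left(- Z + 32 N\right) - 48 = -48 - Z + 32 N$)
$\left(b{\left(55,-58 \right)} + h{\left(-21 \right)}\right) + \left(-603 + 118\right) = \left(\left(-48 - -58 + 32 \cdot 55\right) + 52 \left(-21\right)^{2}\right) + \left(-603 + 118\right) = \left(\left(-48 + 58 + 1760\right) + 52 \cdot 441\right) - 485 = \left(1770 + 22932\right) - 485 = 24702 - 485 = 24217$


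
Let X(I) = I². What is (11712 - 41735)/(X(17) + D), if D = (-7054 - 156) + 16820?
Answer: -30023/9899 ≈ -3.0329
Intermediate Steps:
D = 9610 (D = -7210 + 16820 = 9610)
(11712 - 41735)/(X(17) + D) = (11712 - 41735)/(17² + 9610) = -30023/(289 + 9610) = -30023/9899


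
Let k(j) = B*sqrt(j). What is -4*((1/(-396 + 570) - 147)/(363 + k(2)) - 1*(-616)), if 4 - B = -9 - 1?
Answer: -9381485278/3809933 - 716156*sqrt(2)/11429799 ≈ -2462.5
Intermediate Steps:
B = 14 (B = 4 - (-9 - 1) = 4 - 1*(-10) = 4 + 10 = 14)
k(j) = 14*sqrt(j)
-4*((1/(-396 + 570) - 147)/(363 + k(2)) - 1*(-616)) = -4*((1/(-396 + 570) - 147)/(363 + 14*sqrt(2)) - 1*(-616)) = -4*((1/174 - 147)/(363 + 14*sqrt(2)) + 616) = -4*(-25577/(174*(363 + 14*sqrt(2))) + 616) = -4*(616 - 25577/(174*(363 + 14*sqrt(2)))) = -2464 + 51154/(87*(363 + 14*sqrt(2)))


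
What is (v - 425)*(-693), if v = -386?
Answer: 562023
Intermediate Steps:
(v - 425)*(-693) = (-386 - 425)*(-693) = -811*(-693) = 562023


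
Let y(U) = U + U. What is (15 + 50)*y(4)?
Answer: 520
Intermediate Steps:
y(U) = 2*U
(15 + 50)*y(4) = (15 + 50)*(2*4) = 65*8 = 520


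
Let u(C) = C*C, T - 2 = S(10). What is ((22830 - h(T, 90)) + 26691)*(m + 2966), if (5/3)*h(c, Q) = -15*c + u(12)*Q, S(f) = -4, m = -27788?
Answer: -1035747594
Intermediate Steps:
T = -2 (T = 2 - 4 = -2)
u(C) = C²
h(c, Q) = -9*c + 432*Q/5 (h(c, Q) = 3*(-15*c + 12²*Q)/5 = 3*(-15*c + 144*Q)/5 = -9*c + 432*Q/5)
((22830 - h(T, 90)) + 26691)*(m + 2966) = ((22830 - (-9*(-2) + (432/5)*90)) + 26691)*(-27788 + 2966) = ((22830 - (18 + 7776)) + 26691)*(-24822) = ((22830 - 1*7794) + 26691)*(-24822) = ((22830 - 7794) + 26691)*(-24822) = (15036 + 26691)*(-24822) = 41727*(-24822) = -1035747594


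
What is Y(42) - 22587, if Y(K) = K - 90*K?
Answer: -26325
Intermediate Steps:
Y(K) = -89*K
Y(42) - 22587 = -89*42 - 22587 = -3738 - 22587 = -26325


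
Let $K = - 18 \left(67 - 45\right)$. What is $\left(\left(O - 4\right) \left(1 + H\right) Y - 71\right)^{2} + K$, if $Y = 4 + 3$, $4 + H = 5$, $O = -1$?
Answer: $19485$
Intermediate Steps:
$H = 1$ ($H = -4 + 5 = 1$)
$Y = 7$
$K = -396$ ($K = \left(-18\right) 22 = -396$)
$\left(\left(O - 4\right) \left(1 + H\right) Y - 71\right)^{2} + K = \left(\left(-1 - 4\right) \left(1 + 1\right) 7 - 71\right)^{2} - 396 = \left(\left(-5\right) 2 \cdot 7 - 71\right)^{2} - 396 = \left(\left(-10\right) 7 - 71\right)^{2} - 396 = \left(-70 - 71\right)^{2} - 396 = \left(-141\right)^{2} - 396 = 19881 - 396 = 19485$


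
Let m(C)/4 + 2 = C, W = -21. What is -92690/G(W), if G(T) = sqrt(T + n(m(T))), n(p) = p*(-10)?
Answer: -2990*sqrt(899)/29 ≈ -3091.4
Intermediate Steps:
m(C) = -8 + 4*C
n(p) = -10*p
G(T) = sqrt(80 - 39*T) (G(T) = sqrt(T - 10*(-8 + 4*T)) = sqrt(T + (80 - 40*T)) = sqrt(80 - 39*T))
-92690/G(W) = -92690/sqrt(80 - 39*(-21)) = -92690/sqrt(80 + 819) = -92690*sqrt(899)/899 = -2990*sqrt(899)/29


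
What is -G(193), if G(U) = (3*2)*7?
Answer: -42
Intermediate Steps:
G(U) = 42 (G(U) = 6*7 = 42)
-G(193) = -1*42 = -42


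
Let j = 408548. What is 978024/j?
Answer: 244506/102137 ≈ 2.3939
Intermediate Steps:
978024/j = 978024/408548 = 978024*(1/408548) = 244506/102137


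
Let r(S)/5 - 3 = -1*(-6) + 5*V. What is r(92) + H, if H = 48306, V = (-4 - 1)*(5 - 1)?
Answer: 47851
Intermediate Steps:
V = -20 (V = -5*4 = -20)
r(S) = -455 (r(S) = 15 + 5*(-1*(-6) + 5*(-20)) = 15 + 5*(6 - 100) = 15 + 5*(-94) = 15 - 470 = -455)
r(92) + H = -455 + 48306 = 47851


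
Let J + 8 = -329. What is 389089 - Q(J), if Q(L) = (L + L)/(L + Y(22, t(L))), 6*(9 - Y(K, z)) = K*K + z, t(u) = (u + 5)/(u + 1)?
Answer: 80171837843/206051 ≈ 3.8909e+5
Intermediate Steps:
J = -337 (J = -8 - 329 = -337)
t(u) = (5 + u)/(1 + u)
Y(K, z) = 9 - z/6 - K²/6 (Y(K, z) = 9 - (K*K + z)/6 = 9 - (K² + z)/6 = 9 - (z + K²)/6 = 9 + (-z/6 - K²/6) = 9 - z/6 - K²/6)
Q(L) = 2*L/(-215/3 + L - (5 + L)/(6*(1 + L))) (Q(L) = (L + L)/(L + (9 - (5 + L)/(6*(1 + L)) - ⅙*22²)) = (2*L)/(L + (9 - (5 + L)/(6*(1 + L)) - ⅙*484)) = (2*L)/(L + (9 - (5 + L)/(6*(1 + L)) - 242/3)) = (2*L)/(L + (-215/3 - (5 + L)/(6*(1 + L)))) = (2*L)/(-215/3 + L - (5 + L)/(6*(1 + L))) = 2*L/(-215/3 + L - (5 + L)/(6*(1 + L))))
389089 - Q(J) = 389089 - 12*(-337)*(1 - 337)/(-435 - 425*(-337) + 6*(-337)²) = 389089 - 12*(-337)*(-336)/(-435 + 143225 + 6*113569) = 389089 - 12*(-337)*(-336)/(-435 + 143225 + 681414) = 389089 - 12*(-337)*(-336)/824204 = 389089 - 1*339696/206051 = 389089 - 339696/206051 = 80171837843/206051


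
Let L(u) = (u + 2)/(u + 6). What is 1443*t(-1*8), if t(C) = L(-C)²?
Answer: 36075/49 ≈ 736.22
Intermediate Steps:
L(u) = (2 + u)/(6 + u)
t(C) = (2 - C)²/(6 - C)² (t(C) = ((2 - C)/(6 - C))² = (2 - C)²/(6 - C)²)
1443*t(-1*8) = 1443*((-2 - 1*8)²/(-6 - 1*8)²) = 1443*((-2 - 8)²/(-6 - 8)²) = 1443*((-10)²/(-14)²) = 1443*((1/196)*100) = 1443*(25/49) = 36075/49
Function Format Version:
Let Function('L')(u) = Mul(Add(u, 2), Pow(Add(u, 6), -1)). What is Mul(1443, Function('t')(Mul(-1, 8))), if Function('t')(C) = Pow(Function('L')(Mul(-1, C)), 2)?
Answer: Rational(36075, 49) ≈ 736.22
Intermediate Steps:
Function('L')(u) = Mul(Pow(Add(6, u), -1), Add(2, u)) (Function('L')(u) = Mul(Add(2, u), Pow(Add(6, u), -1)) = Mul(Pow(Add(6, u), -1), Add(2, u)))
Function('t')(C) = Mul(Pow(Add(2, Mul(-1, C)), 2), Pow(Add(6, Mul(-1, C)), -2)) (Function('t')(C) = Pow(Mul(Pow(Add(6, Mul(-1, C)), -1), Add(2, Mul(-1, C))), 2) = Mul(Pow(Add(2, Mul(-1, C)), 2), Pow(Add(6, Mul(-1, C)), -2)))
Mul(1443, Function('t')(Mul(-1, 8))) = Mul(1443, Mul(Pow(Add(-6, Mul(-1, 8)), -2), Pow(Add(-2, Mul(-1, 8)), 2))) = Mul(1443, Mul(Pow(Add(-6, -8), -2), Pow(Add(-2, -8), 2))) = Mul(1443, Mul(Pow(-14, -2), Pow(-10, 2))) = Mul(1443, Mul(Rational(1, 196), 100)) = Mul(1443, Rational(25, 49)) = Rational(36075, 49)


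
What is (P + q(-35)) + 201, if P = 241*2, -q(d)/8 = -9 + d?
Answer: 1035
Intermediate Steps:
q(d) = 72 - 8*d (q(d) = -8*(-9 + d) = 72 - 8*d)
P = 482
(P + q(-35)) + 201 = (482 + (72 - 8*(-35))) + 201 = (482 + (72 + 280)) + 201 = (482 + 352) + 201 = 834 + 201 = 1035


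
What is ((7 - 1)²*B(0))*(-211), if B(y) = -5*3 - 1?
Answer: 121536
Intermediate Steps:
B(y) = -16 (B(y) = -15 - 1 = -16)
((7 - 1)²*B(0))*(-211) = ((7 - 1)²*(-16))*(-211) = (6²*(-16))*(-211) = (36*(-16))*(-211) = -576*(-211) = 121536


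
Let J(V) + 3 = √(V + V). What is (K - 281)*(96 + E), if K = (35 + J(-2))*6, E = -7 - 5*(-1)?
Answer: -8366 + 1128*I ≈ -8366.0 + 1128.0*I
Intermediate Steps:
E = -2 (E = -7 + 5 = -2)
J(V) = -3 + √2*√V (J(V) = -3 + √(V + V) = -3 + √(2*V) = -3 + √2*√V)
K = 192 + 12*I (K = (35 + (-3 + √2*√(-2)))*6 = (35 + (-3 + √2*(I*√2)))*6 = (35 + (-3 + 2*I))*6 = (32 + 2*I)*6 = 192 + 12*I ≈ 192.0 + 12.0*I)
(K - 281)*(96 + E) = ((192 + 12*I) - 281)*(96 - 2) = (-89 + 12*I)*94 = -8366 + 1128*I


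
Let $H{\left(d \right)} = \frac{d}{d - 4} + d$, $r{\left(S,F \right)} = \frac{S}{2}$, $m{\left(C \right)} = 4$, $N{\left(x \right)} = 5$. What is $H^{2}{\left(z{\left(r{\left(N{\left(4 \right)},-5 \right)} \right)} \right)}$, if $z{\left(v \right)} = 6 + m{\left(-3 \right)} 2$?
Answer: $\frac{5929}{25} \approx 237.16$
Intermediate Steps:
$r{\left(S,F \right)} = \frac{S}{2}$ ($r{\left(S,F \right)} = S \frac{1}{2} = \frac{S}{2}$)
$z{\left(v \right)} = 14$ ($z{\left(v \right)} = 6 + 4 \cdot 2 = 6 + 8 = 14$)
$H{\left(d \right)} = d + \frac{d}{-4 + d}$ ($H{\left(d \right)} = \frac{d}{-4 + d} + d = d + \frac{d}{-4 + d}$)
$H^{2}{\left(z{\left(r{\left(N{\left(4 \right)},-5 \right)} \right)} \right)} = \left(\frac{14 \left(-3 + 14\right)}{-4 + 14}\right)^{2} = \left(14 \cdot \frac{1}{10} \cdot 11\right)^{2} = \left(\frac{77}{5}\right)^{2} = \frac{5929}{25}$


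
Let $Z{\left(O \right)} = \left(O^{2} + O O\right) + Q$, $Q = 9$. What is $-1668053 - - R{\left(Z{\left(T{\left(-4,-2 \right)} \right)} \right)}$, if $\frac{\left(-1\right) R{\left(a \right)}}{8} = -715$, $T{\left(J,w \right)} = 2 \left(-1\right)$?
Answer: $-1662333$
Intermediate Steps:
$T{\left(J,w \right)} = -2$
$Z{\left(O \right)} = 9 + 2 O^{2}$ ($Z{\left(O \right)} = \left(O^{2} + O O\right) + 9 = \left(O^{2} + O^{2}\right) + 9 = 2 O^{2} + 9 = 9 + 2 O^{2}$)
$R{\left(a \right)} = 5720$ ($R{\left(a \right)} = \left(-8\right) \left(-715\right) = 5720$)
$-1668053 - - R{\left(Z{\left(T{\left(-4,-2 \right)} \right)} \right)} = -1668053 - \left(-1\right) 5720 = -1668053 - -5720 = -1668053 + 5720 = -1662333$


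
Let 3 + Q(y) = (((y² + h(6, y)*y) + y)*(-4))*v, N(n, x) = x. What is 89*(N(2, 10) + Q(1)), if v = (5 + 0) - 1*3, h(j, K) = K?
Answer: -1513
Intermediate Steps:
v = 2 (v = 5 - 3 = 2)
Q(y) = -3 - 16*y² - 8*y (Q(y) = -3 + (((y² + y*y) + y)*(-4))*2 = -3 + (((y² + y²) + y)*(-4))*2 = -3 + ((2*y² + y)*(-4))*2 = -3 + ((y + 2*y²)*(-4))*2 = -3 + (-8*y² - 4*y)*2 = -3 + (-16*y² - 8*y) = -3 - 16*y² - 8*y)
89*(N(2, 10) + Q(1)) = 89*(10 + (-3 - 16*1² - 8*1)) = 89*(10 + (-3 - 16*1 - 8)) = 89*(10 + (-3 - 16 - 8)) = 89*(10 - 27) = 89*(-17) = -1513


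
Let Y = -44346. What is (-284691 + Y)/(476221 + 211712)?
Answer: -109679/229311 ≈ -0.47830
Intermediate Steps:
(-284691 + Y)/(476221 + 211712) = (-284691 - 44346)/(476221 + 211712) = -329037/687933 = -329037*1/687933 = -109679/229311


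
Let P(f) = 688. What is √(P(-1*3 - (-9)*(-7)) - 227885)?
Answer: I*√227197 ≈ 476.65*I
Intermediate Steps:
√(P(-1*3 - (-9)*(-7)) - 227885) = √(688 - 227885) = √(-227197) = I*√227197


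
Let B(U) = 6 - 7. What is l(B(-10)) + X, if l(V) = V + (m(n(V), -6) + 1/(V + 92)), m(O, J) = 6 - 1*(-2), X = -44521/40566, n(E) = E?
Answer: 21829697/3691506 ≈ 5.9135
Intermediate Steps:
X = -44521/40566 (X = -44521*1/40566 = -44521/40566 ≈ -1.0975)
m(O, J) = 8 (m(O, J) = 6 + 2 = 8)
B(U) = -1
l(V) = 8 + V + 1/(92 + V) (l(V) = V + (8 + 1/(V + 92)) = V + (8 + 1/(92 + V)) = 8 + V + 1/(92 + V))
l(B(-10)) + X = (737 + (-1)² + 100*(-1))/(92 - 1) - 44521/40566 = (737 + 1 - 100)/91 - 44521/40566 = (1/91)*638 - 44521/40566 = 638/91 - 44521/40566 = 21829697/3691506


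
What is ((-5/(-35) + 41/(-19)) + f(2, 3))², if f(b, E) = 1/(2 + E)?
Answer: 1456849/442225 ≈ 3.2944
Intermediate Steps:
((-5/(-35) + 41/(-19)) + f(2, 3))² = ((-5/(-35) + 41/(-19)) + 1/(2 + 3))² = ((-5*(-1/35) + 41*(-1/19)) + 1/5)² = ((⅐ - 41/19) + ⅕)² = (-268/133 + ⅕)² = (-1207/665)² = 1456849/442225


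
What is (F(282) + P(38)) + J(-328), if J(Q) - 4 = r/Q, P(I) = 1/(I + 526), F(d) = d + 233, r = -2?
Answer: 6000769/11562 ≈ 519.01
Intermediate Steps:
F(d) = 233 + d
P(I) = 1/(526 + I)
J(Q) = 4 - 2/Q
(F(282) + P(38)) + J(-328) = ((233 + 282) + 1/(526 + 38)) + (4 - 2/(-328)) = (515 + 1/564) + (4 - 2*(-1/328)) = (515 + 1/564) + (4 + 1/164) = 290461/564 + 657/164 = 6000769/11562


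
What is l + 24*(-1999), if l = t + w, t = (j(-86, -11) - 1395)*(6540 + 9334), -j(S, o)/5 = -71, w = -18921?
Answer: -16575857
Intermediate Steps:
j(S, o) = 355 (j(S, o) = -5*(-71) = 355)
t = -16508960 (t = (355 - 1395)*(6540 + 9334) = -1040*15874 = -16508960)
l = -16527881 (l = -16508960 - 18921 = -16527881)
l + 24*(-1999) = -16527881 + 24*(-1999) = -16527881 - 47976 = -16575857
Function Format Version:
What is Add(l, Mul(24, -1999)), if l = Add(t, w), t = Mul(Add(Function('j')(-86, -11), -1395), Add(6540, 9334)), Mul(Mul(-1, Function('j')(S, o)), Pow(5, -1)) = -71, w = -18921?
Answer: -16575857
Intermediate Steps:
Function('j')(S, o) = 355 (Function('j')(S, o) = Mul(-5, -71) = 355)
t = -16508960 (t = Mul(Add(355, -1395), Add(6540, 9334)) = Mul(-1040, 15874) = -16508960)
l = -16527881 (l = Add(-16508960, -18921) = -16527881)
Add(l, Mul(24, -1999)) = Add(-16527881, Mul(24, -1999)) = Add(-16527881, -47976) = -16575857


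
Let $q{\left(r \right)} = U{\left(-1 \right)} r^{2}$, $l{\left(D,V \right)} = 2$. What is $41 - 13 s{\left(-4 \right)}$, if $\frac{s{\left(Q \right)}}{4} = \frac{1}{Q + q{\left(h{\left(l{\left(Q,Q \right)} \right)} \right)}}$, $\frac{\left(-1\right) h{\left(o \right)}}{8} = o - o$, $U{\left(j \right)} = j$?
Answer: $54$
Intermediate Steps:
$h{\left(o \right)} = 0$ ($h{\left(o \right)} = - 8 \left(o - o\right) = \left(-8\right) 0 = 0$)
$q{\left(r \right)} = - r^{2}$
$s{\left(Q \right)} = \frac{4}{Q}$ ($s{\left(Q \right)} = \frac{4}{Q - 0^{2}} = \frac{4}{Q - 0} = \frac{4}{Q + 0} = \frac{4}{Q}$)
$41 - 13 s{\left(-4 \right)} = 41 - 13 \frac{4}{-4} = 41 - 13 \cdot 4 \left(- \frac{1}{4}\right) = 41 - -13 = 41 + 13 = 54$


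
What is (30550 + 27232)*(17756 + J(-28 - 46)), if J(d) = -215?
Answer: 1013554062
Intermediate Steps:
(30550 + 27232)*(17756 + J(-28 - 46)) = (30550 + 27232)*(17756 - 215) = 57782*17541 = 1013554062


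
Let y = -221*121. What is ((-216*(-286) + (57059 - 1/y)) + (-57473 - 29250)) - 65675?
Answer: -897508182/26741 ≈ -33563.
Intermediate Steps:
y = -26741
((-216*(-286) + (57059 - 1/y)) + (-57473 - 29250)) - 65675 = ((-216*(-286) + (57059 - 1/(-26741))) + (-57473 - 29250)) - 65675 = ((61776 + (57059 - 1*(-1/26741))) - 86723) - 65675 = ((61776 + (57059 + 1/26741)) - 86723) - 65675 = ((61776 + 1525814720/26741) - 86723) - 65675 = (3177766736/26741 - 86723) - 65675 = 858706993/26741 - 65675 = -897508182/26741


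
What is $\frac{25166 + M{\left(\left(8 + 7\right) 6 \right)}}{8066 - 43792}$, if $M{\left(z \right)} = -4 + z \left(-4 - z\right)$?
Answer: $- \frac{8351}{17863} \approx -0.4675$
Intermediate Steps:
$\frac{25166 + M{\left(\left(8 + 7\right) 6 \right)}}{8066 - 43792} = \frac{25166 - \left(4 + \left(\left(8 + 7\right) 6\right)^{2} + 4 \left(8 + 7\right) 6\right)}{8066 - 43792} = \frac{25166 - \left(4 + \left(15 \cdot 6\right)^{2} + 4 \cdot 15 \cdot 6\right)}{-35726} = \left(25166 - 8464\right) \left(- \frac{1}{35726}\right) = 16702 \left(- \frac{1}{35726}\right) = - \frac{8351}{17863}$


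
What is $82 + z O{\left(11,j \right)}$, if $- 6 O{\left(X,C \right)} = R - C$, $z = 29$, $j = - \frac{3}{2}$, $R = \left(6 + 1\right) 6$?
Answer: $- \frac{513}{4} \approx -128.25$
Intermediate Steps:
$R = 42$ ($R = 7 \cdot 6 = 42$)
$j = - \frac{3}{2} \approx -1.5$
$O{\left(X,C \right)} = -7 + \frac{C}{6}$ ($O{\left(X,C \right)} = - \frac{42 - C}{6} = -7 + \frac{C}{6}$)
$82 + z O{\left(11,j \right)} = 82 + 29 \left(-7 + \frac{1}{6} \left(- \frac{3}{2}\right)\right) = 82 + 29 \left(-7 - \frac{1}{4}\right) = 82 + 29 \left(- \frac{29}{4}\right) = 82 - \frac{841}{4} = - \frac{513}{4}$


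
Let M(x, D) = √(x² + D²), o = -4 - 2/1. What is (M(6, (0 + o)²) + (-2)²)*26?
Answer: 104 + 156*√37 ≈ 1052.9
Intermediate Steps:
o = -6 (o = -4 - 2*1 = -4 - 2 = -6)
M(x, D) = √(D² + x²)
(M(6, (0 + o)²) + (-2)²)*26 = (√(((0 - 6)²)² + 6²) + (-2)²)*26 = (√(((-6)²)² + 36) + 4)*26 = (√(36² + 36) + 4)*26 = (√(1296 + 36) + 4)*26 = (√1332 + 4)*26 = (6*√37 + 4)*26 = (4 + 6*√37)*26 = 104 + 156*√37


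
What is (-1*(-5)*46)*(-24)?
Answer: -5520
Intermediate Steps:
(-1*(-5)*46)*(-24) = (5*46)*(-24) = 230*(-24) = -5520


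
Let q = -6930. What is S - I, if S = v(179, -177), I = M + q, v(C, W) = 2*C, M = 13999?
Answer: -6711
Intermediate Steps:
I = 7069 (I = 13999 - 6930 = 7069)
S = 358 (S = 2*179 = 358)
S - I = 358 - 1*7069 = 358 - 7069 = -6711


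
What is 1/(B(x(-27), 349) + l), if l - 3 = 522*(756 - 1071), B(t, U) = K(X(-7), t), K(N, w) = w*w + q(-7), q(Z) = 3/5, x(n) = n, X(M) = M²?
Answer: -5/818487 ≈ -6.1088e-6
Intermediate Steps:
q(Z) = ⅗ (q(Z) = 3*(⅕) = ⅗)
K(N, w) = ⅗ + w² (K(N, w) = w*w + ⅗ = w² + ⅗ = ⅗ + w²)
B(t, U) = ⅗ + t²
l = -164427 (l = 3 + 522*(756 - 1071) = 3 + 522*(-315) = 3 - 164430 = -164427)
1/(B(x(-27), 349) + l) = 1/((⅗ + (-27)²) - 164427) = 1/((⅗ + 729) - 164427) = 1/(3648/5 - 164427) = 1/(-818487/5) = -5/818487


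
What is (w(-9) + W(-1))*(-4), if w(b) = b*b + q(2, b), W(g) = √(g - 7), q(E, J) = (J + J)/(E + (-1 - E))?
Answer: -396 - 8*I*√2 ≈ -396.0 - 11.314*I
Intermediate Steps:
q(E, J) = -2*J (q(E, J) = (2*J)/(-1) = (2*J)*(-1) = -2*J)
W(g) = √(-7 + g)
w(b) = b² - 2*b (w(b) = b*b - 2*b = b² - 2*b)
(w(-9) + W(-1))*(-4) = (-9*(-2 - 9) + √(-7 - 1))*(-4) = (-9*(-11) + √(-8))*(-4) = (99 + 2*I*√2)*(-4) = -396 - 8*I*√2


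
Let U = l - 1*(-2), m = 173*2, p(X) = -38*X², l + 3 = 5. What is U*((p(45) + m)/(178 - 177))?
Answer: -306416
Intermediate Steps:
l = 2 (l = -3 + 5 = 2)
m = 346
U = 4 (U = 2 - 1*(-2) = 2 + 2 = 4)
U*((p(45) + m)/(178 - 177)) = 4*((-38*45² + 346)/(178 - 177)) = 4*((-38*2025 + 346)/1) = 4*((-76950 + 346)*1) = 4*(-76604*1) = 4*(-76604) = -306416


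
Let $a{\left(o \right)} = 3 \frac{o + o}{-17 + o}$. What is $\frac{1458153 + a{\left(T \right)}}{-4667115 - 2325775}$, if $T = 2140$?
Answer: $- \frac{3095671659}{14845905470} \approx -0.20852$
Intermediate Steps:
$a{\left(o \right)} = \frac{6 o}{-17 + o}$ ($a{\left(o \right)} = 3 \frac{2 o}{-17 + o} = \frac{6 o}{-17 + o}$)
$\frac{1458153 + a{\left(T \right)}}{-4667115 - 2325775} = \frac{1458153 + 6 \cdot 2140 \frac{1}{-17 + 2140}}{-4667115 - 2325775} = \frac{1458153 + 6 \cdot 2140 \cdot \frac{1}{2123}}{-6992890} = \left(1458153 + 6 \cdot 2140 \cdot \frac{1}{2123}\right) \left(- \frac{1}{6992890}\right) = \left(1458153 + \frac{12840}{2123}\right) \left(- \frac{1}{6992890}\right) = \frac{3095671659}{2123} \left(- \frac{1}{6992890}\right) = - \frac{3095671659}{14845905470}$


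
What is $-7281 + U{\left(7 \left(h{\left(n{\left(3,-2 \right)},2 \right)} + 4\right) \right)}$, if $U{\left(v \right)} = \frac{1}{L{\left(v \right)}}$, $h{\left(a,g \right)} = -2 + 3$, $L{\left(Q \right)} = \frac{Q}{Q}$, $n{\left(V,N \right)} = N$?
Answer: $-7280$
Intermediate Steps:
$L{\left(Q \right)} = 1$
$h{\left(a,g \right)} = 1$
$U{\left(v \right)} = 1$ ($U{\left(v \right)} = 1^{-1} = 1$)
$-7281 + U{\left(7 \left(h{\left(n{\left(3,-2 \right)},2 \right)} + 4\right) \right)} = -7281 + 1 = -7280$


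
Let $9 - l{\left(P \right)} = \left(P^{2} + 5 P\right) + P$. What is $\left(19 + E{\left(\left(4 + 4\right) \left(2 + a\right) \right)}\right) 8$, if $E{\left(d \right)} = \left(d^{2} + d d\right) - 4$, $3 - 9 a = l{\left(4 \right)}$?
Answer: $\frac{2778616}{81} \approx 34304.0$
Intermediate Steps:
$l{\left(P \right)} = 9 - P^{2} - 6 P$ ($l{\left(P \right)} = 9 - \left(\left(P^{2} + 5 P\right) + P\right) = 9 - \left(P^{2} + 6 P\right) = 9 - P^{2} - 6 P$)
$a = \frac{34}{9}$ ($a = \frac{1}{3} - \frac{9 - 4^{2} - 24}{9} = \frac{1}{3} - \frac{9 - 16 - 24}{9} = \frac{1}{3} - - \frac{31}{9} = \frac{1}{3} + \frac{31}{9} = \frac{34}{9} \approx 3.7778$)
$E{\left(d \right)} = -4 + 2 d^{2}$ ($E{\left(d \right)} = \left(d^{2} + d^{2}\right) - 4 = 2 d^{2} - 4 = -4 + 2 d^{2}$)
$\left(19 + E{\left(\left(4 + 4\right) \left(2 + a\right) \right)}\right) 8 = \left(19 - \left(4 - 2 \left(\left(4 + 4\right) \left(2 + \frac{34}{9}\right)\right)^{2}\right)\right) 8 = \left(19 - \left(4 - 2 \left(8 \cdot \frac{52}{9}\right)^{2}\right)\right) 8 = \left(19 - \left(4 - 2 \left(\frac{416}{9}\right)^{2}\right)\right) 8 = \left(19 + \left(-4 + 2 \cdot \frac{173056}{81}\right)\right) 8 = \left(19 + \left(-4 + \frac{346112}{81}\right)\right) 8 = \left(19 + \frac{345788}{81}\right) 8 = \frac{347327}{81} \cdot 8 = \frac{2778616}{81}$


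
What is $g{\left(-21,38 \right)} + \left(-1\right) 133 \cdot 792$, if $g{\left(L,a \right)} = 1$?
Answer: $-105335$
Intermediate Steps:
$g{\left(-21,38 \right)} + \left(-1\right) 133 \cdot 792 = 1 + \left(-1\right) 133 \cdot 792 = 1 - 105336 = -105335$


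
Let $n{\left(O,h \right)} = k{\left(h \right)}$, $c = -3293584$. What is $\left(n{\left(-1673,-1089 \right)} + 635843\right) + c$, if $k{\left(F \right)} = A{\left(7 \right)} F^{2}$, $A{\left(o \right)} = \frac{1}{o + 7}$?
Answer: $- \frac{36022453}{14} \approx -2.573 \cdot 10^{6}$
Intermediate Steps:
$A{\left(o \right)} = \frac{1}{7 + o}$
$k{\left(F \right)} = \frac{F^{2}}{14}$ ($k{\left(F \right)} = \frac{F^{2}}{7 + 7} = \frac{F^{2}}{14}$)
$n{\left(O,h \right)} = \frac{h^{2}}{14}$
$\left(n{\left(-1673,-1089 \right)} + 635843\right) + c = \left(\frac{\left(-1089\right)^{2}}{14} + 635843\right) - 3293584 = \left(\frac{1}{14} \cdot 1185921 + 635843\right) - 3293584 = \left(\frac{1185921}{14} + 635843\right) - 3293584 = \frac{10087723}{14} - 3293584 = - \frac{36022453}{14}$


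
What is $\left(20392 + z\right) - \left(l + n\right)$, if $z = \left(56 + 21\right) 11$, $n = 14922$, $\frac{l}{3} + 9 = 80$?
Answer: $6104$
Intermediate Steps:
$l = 213$ ($l = -27 + 3 \cdot 80 = -27 + 240 = 213$)
$z = 847$ ($z = 77 \cdot 11 = 847$)
$\left(20392 + z\right) - \left(l + n\right) = \left(20392 + 847\right) - \left(213 + 14922\right) = 21239 - 15135 = 6104$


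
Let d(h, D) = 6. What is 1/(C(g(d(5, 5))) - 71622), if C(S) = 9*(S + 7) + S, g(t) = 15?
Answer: -1/71409 ≈ -1.4004e-5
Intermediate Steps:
C(S) = 63 + 10*S (C(S) = 9*(7 + S) + S = (63 + 9*S) + S = 63 + 10*S)
1/(C(g(d(5, 5))) - 71622) = 1/((63 + 10*15) - 71622) = 1/((63 + 150) - 71622) = 1/(213 - 71622) = 1/(-71409) = -1/71409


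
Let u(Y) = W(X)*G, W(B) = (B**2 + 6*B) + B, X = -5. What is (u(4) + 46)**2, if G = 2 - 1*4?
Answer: 4356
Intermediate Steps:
W(B) = B**2 + 7*B
G = -2 (G = 2 - 4 = -2)
u(Y) = 20 (u(Y) = -5*(7 - 5)*(-2) = -5*2*(-2) = -10*(-2) = 20)
(u(4) + 46)**2 = (20 + 46)**2 = 66**2 = 4356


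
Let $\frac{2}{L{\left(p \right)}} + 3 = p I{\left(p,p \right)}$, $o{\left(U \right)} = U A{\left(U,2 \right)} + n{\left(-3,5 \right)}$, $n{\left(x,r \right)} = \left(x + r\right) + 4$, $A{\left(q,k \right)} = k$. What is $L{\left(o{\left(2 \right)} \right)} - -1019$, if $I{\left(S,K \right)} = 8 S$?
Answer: $\frac{812145}{797} \approx 1019.0$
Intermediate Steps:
$n{\left(x,r \right)} = 4 + r + x$ ($n{\left(x,r \right)} = \left(r + x\right) + 4 = 4 + r + x$)
$o{\left(U \right)} = 6 + 2 U$ ($o{\left(U \right)} = U 2 + \left(4 + 5 - 3\right) = 2 U + 6 = 6 + 2 U$)
$L{\left(p \right)} = \frac{2}{-3 + 8 p^{2}}$ ($L{\left(p \right)} = \frac{2}{-3 + p 8 p} = \frac{2}{-3 + 8 p^{2}}$)
$L{\left(o{\left(2 \right)} \right)} - -1019 = \frac{2}{-3 + 8 \left(6 + 2 \cdot 2\right)^{2}} - -1019 = \frac{2}{-3 + 8 \left(6 + 4\right)^{2}} + 1019 = \frac{2}{-3 + 8 \cdot 10^{2}} + 1019 = \frac{2}{-3 + 8 \cdot 100} + 1019 = \frac{2}{-3 + 800} + 1019 = \frac{2}{797} + 1019 = \frac{812145}{797}$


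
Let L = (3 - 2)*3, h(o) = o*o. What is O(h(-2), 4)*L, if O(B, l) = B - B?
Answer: 0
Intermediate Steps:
h(o) = o**2
O(B, l) = 0
L = 3 (L = 1*3 = 3)
O(h(-2), 4)*L = 0*3 = 0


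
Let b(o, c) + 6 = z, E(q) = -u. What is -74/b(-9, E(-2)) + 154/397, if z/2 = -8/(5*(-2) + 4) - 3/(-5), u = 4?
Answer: 222799/6352 ≈ 35.075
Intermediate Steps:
z = 58/15 (z = 2*(-8/(5*(-2) + 4) - 3/(-5)) = 2*(-8/(-10 + 4) - 3*(-⅕)) = 2*(-8/(-6) + ⅗) = 2*(-8*(-⅙) + ⅗) = 2*(4/3 + ⅗) = 2*(29/15) = 58/15 ≈ 3.8667)
E(q) = -4 (E(q) = -1*4 = -4)
b(o, c) = -32/15 (b(o, c) = -6 + 58/15 = -32/15)
-74/b(-9, E(-2)) + 154/397 = -74/(-32/15) + 154/397 = -74*(-15/32) + 154*(1/397) = 555/16 + 154/397 = 222799/6352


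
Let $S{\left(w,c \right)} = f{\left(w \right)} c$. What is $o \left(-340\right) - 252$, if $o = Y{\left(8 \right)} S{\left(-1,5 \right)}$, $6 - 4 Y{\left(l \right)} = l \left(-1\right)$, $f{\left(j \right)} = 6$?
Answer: $-35952$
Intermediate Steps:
$S{\left(w,c \right)} = 6 c$
$Y{\left(l \right)} = \frac{3}{2} + \frac{l}{4}$ ($Y{\left(l \right)} = \frac{3}{2} - \frac{l \left(-1\right)}{4} = \frac{3}{2} - \frac{\left(-1\right) l}{4} = \frac{3}{2} + \frac{l}{4}$)
$o = 105$ ($o = \left(\frac{3}{2} + \frac{1}{4} \cdot 8\right) 6 \cdot 5 = \left(\frac{3}{2} + 2\right) 30 = \frac{7}{2} \cdot 30 = 105$)
$o \left(-340\right) - 252 = 105 \left(-340\right) - 252 = -35700 - 252 = -35952$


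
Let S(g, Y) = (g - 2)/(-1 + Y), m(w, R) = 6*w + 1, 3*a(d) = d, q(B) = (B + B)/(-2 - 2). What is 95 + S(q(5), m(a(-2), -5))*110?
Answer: 875/4 ≈ 218.75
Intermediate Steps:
q(B) = -B/2 (q(B) = (2*B)/(-4) = (2*B)*(-1/4) = -B/2)
a(d) = d/3
m(w, R) = 1 + 6*w
S(g, Y) = (-2 + g)/(-1 + Y)
95 + S(q(5), m(a(-2), -5))*110 = 95 + ((-2 - 1/2*5)/(-1 + (1 + 6*((1/3)*(-2)))))*110 = 95 + ((-2 - 5/2)/(-1 + (1 + 6*(-2/3))))*110 = 95 + (-9/2/(-1 + (1 - 4)))*110 = 95 + (-9/2/(-1 - 3))*110 = 95 + (-9/2/(-4))*110 = 95 - 1/4*(-9/2)*110 = 95 + (9/8)*110 = 95 + 495/4 = 875/4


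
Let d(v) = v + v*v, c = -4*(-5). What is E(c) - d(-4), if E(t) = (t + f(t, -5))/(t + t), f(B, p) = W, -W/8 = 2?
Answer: -119/10 ≈ -11.900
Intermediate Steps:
W = -16 (W = -8*2 = -16)
f(B, p) = -16
c = 20
d(v) = v + v²
E(t) = (-16 + t)/(2*t) (E(t) = (t - 16)/(t + t) = (-16 + t)/((2*t)) = (-16 + t)*(1/(2*t)) = (-16 + t)/(2*t))
E(c) - d(-4) = (½)*(-16 + 20)/20 - (-4)*(1 - 4) = (½)*(1/20)*4 - (-4)*(-3) = ⅒ - 1*12 = ⅒ - 12 = -119/10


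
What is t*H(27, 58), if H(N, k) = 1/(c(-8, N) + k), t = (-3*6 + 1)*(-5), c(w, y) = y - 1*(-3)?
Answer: 85/88 ≈ 0.96591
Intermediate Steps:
c(w, y) = 3 + y (c(w, y) = y + 3 = 3 + y)
t = 85 (t = (-18 + 1)*(-5) = -17*(-5) = 85)
H(N, k) = 1/(3 + N + k) (H(N, k) = 1/((3 + N) + k) = 1/(3 + N + k))
t*H(27, 58) = 85/(3 + 27 + 58) = 85/88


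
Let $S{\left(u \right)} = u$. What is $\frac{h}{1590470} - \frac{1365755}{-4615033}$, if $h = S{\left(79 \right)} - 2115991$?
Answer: $- \frac{3796405675123}{3670035767755} \approx -1.0344$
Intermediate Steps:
$h = -2115912$ ($h = 79 - 2115991 = -2115912$)
$\frac{h}{1590470} - \frac{1365755}{-4615033} = - \frac{2115912}{1590470} - \frac{1365755}{-4615033} = \left(-2115912\right) \frac{1}{1590470} - - \frac{1365755}{4615033} = - \frac{1057956}{795235} + \frac{1365755}{4615033} = - \frac{3796405675123}{3670035767755}$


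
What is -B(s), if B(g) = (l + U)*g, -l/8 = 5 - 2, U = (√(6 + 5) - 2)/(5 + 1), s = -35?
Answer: -2555/3 + 35*√11/6 ≈ -832.32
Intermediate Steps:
U = -⅓ + √11/6 (U = (√11 - 2)/6 = (-2 + √11)*(⅙) = -⅓ + √11/6 ≈ 0.21944)
l = -24 (l = -8*(5 - 2) = -8*3 = -24)
B(g) = g*(-73/3 + √11/6) (B(g) = (-24 + (-⅓ + √11/6))*g = (-73/3 + √11/6)*g = g*(-73/3 + √11/6))
-B(s) = -(-35)*(-146 + √11)/6 = -(2555/3 - 35*√11/6) = -2555/3 + 35*√11/6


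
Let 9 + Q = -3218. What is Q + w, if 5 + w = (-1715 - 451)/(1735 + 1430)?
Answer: -3410482/1055 ≈ -3232.7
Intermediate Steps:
w = -5997/1055 (w = -5 + (-1715 - 451)/(1735 + 1430) = -5 - 2166/3165 = -5 - 2166*1/3165 = -5 - 722/1055 = -5997/1055 ≈ -5.6844)
Q = -3227 (Q = -9 - 3218 = -3227)
Q + w = -3227 - 5997/1055 = -3410482/1055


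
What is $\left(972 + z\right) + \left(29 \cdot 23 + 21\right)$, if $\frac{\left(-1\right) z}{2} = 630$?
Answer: $400$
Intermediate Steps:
$z = -1260$ ($z = \left(-2\right) 630 = -1260$)
$\left(972 + z\right) + \left(29 \cdot 23 + 21\right) = \left(972 - 1260\right) + \left(29 \cdot 23 + 21\right) = -288 + \left(667 + 21\right) = -288 + 688 = 400$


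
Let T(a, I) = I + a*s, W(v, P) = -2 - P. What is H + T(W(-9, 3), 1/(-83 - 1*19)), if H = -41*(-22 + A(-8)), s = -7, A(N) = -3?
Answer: 108119/102 ≈ 1060.0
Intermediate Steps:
T(a, I) = I - 7*a (T(a, I) = I + a*(-7) = I - 7*a)
H = 1025 (H = -41*(-22 - 3) = -41*(-25) = 1025)
H + T(W(-9, 3), 1/(-83 - 1*19)) = 1025 + (1/(-83 - 1*19) - 7*(-2 - 1*3)) = 1025 + (1/(-83 - 19) - 7*(-2 - 3)) = 1025 + (1/(-102) - 7*(-5)) = 1025 + (-1/102 + 35) = 1025 + 3569/102 = 108119/102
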